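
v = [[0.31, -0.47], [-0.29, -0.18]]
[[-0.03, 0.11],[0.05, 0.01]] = v@[[-0.14, 0.07], [-0.03, -0.18]]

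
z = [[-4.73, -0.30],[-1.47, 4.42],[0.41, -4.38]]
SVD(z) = [[-0.23, 0.96],[-0.72, -0.06],[0.65, 0.27]] @ diag([6.450288174512947, 4.680436140546993]) @ [[0.38, -0.93], [-0.93, -0.38]]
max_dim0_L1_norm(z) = 9.1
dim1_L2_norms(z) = [4.74, 4.66, 4.4]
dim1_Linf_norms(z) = [4.73, 4.42, 4.38]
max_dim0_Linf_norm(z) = 4.73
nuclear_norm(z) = 11.13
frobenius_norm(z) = 7.97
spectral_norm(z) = 6.45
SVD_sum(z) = [[-0.57, 1.39], [-1.75, 4.31], [1.59, -3.90]] + [[-4.16, -1.69],[0.28, 0.11],[-1.18, -0.48]]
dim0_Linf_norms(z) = [4.73, 4.42]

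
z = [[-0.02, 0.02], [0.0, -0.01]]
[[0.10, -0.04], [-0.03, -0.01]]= z @ [[-2.31, 3.27], [2.91, 1.32]]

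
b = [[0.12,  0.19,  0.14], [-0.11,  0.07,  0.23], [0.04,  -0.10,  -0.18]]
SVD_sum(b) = [[-0.01, 0.11, 0.18], [-0.01, 0.13, 0.20], [0.01, -0.11, -0.17]] + [[0.13, 0.08, -0.04], [-0.10, -0.06, 0.03], [0.02, 0.01, -0.01]] + [[0.00, -0.0, 0.0], [0.00, -0.0, 0.0], [0.00, -0.0, 0.00]]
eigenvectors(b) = [[(0.66+0j), 0.29+0.43j, 0.29-0.43j], [-0.63+0.00j, (-0.74+0j), -0.74-0.00j], [(0.42+0j), (0.39-0.16j), (0.39+0.16j)]]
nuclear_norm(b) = 0.58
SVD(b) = [[0.56,  -0.80,  0.22],  [0.63,  0.58,  0.52],  [-0.55,  -0.15,  0.82]] @ diag([0.3805342595780494, 0.19790894155816563, 0.005072291268473104]) @ [[-0.06, 0.54, 0.84], [-0.84, -0.49, 0.25], [0.54, -0.69, 0.48]]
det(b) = 0.00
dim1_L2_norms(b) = [0.26, 0.26, 0.21]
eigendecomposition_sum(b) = [[0.03-0.00j, 0.05-0.00j, 0.08-0.00j], [(-0.03+0j), (-0.05+0j), -0.07+0.00j], [(0.02-0j), (0.03-0j), 0.05-0.00j]] + [[0.05+0.00j, (0.07-0.1j), (0.03-0.15j)], [(-0.04+0.05j), 0.06+0.16j, (0.15+0.16j)], [(0.01-0.04j), (-0.07-0.07j), -0.11-0.05j]] + [[0.05-0.00j, 0.07+0.10j, 0.03+0.15j], [(-0.04-0.05j), (0.06-0.16j), (0.15-0.16j)], [(0.01+0.04j), -0.07+0.07j, (-0.11+0.05j)]]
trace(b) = 0.01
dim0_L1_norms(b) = [0.27, 0.36, 0.55]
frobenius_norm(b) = 0.43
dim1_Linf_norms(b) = [0.19, 0.23, 0.18]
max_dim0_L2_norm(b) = 0.32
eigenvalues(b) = [(0.03+0j), (-0.01+0.11j), (-0.01-0.11j)]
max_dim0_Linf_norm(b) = 0.23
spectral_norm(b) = 0.38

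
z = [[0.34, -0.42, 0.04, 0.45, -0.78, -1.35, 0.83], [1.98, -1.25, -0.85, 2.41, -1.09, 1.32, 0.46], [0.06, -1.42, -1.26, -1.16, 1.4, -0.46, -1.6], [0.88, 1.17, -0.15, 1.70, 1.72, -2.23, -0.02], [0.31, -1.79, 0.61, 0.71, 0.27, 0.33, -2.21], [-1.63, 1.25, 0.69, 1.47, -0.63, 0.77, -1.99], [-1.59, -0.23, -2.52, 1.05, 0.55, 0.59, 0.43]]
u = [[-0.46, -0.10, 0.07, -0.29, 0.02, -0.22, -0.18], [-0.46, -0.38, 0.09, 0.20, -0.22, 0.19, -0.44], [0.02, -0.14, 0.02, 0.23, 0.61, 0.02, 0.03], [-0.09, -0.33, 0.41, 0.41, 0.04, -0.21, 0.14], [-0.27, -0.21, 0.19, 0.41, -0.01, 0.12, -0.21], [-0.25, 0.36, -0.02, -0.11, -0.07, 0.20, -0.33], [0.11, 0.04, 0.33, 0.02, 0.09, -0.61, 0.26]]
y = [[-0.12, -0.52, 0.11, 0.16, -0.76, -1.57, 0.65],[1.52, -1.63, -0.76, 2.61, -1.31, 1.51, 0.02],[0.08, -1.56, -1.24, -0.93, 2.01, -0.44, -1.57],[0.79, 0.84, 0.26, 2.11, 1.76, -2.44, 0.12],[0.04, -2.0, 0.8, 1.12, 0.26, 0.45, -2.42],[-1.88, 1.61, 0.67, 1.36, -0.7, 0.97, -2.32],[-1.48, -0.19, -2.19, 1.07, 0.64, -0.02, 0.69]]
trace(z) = 1.00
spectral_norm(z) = 4.14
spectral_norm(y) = 4.72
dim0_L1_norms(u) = [1.66, 1.56, 1.13, 1.67, 1.06, 1.57, 1.59]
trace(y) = 1.04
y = u + z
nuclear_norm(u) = 3.98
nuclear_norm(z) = 20.85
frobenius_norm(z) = 8.57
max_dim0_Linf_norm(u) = 0.61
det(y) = -1027.82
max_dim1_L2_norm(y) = 4.04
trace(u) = 0.04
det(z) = -672.12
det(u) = -0.00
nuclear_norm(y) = 22.14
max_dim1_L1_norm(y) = 9.51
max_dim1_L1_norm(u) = 1.98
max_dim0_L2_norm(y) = 4.05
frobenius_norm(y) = 9.11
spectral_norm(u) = 1.12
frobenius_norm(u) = 1.83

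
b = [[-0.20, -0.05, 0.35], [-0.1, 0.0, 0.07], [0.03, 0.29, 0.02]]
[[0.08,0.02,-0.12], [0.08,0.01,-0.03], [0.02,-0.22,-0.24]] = b@[[-1.04, -0.16, 0.00], [0.20, -0.72, -0.78], [-0.33, -0.15, -0.46]]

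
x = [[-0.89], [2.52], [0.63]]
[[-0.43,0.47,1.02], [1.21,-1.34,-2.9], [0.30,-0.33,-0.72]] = x@ [[0.48,-0.53,-1.15]]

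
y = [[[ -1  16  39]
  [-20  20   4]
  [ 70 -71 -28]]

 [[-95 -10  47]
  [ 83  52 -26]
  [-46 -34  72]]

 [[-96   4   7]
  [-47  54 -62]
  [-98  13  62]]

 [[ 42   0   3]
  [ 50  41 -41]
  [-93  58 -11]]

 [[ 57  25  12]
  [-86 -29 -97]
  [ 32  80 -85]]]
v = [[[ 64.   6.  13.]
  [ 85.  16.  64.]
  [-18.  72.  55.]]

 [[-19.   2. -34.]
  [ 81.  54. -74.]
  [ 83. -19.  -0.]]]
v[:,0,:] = [[64.0, 6.0, 13.0], [-19.0, 2.0, -34.0]]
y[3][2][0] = -93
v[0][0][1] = 6.0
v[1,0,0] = -19.0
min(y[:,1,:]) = -97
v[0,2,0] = -18.0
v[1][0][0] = -19.0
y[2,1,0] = -47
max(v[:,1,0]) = 85.0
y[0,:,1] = [16, 20, -71]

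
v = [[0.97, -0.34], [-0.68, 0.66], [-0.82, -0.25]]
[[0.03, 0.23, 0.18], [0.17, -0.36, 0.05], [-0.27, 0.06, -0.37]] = v @ [[0.19, 0.07, 0.33], [0.46, -0.47, 0.41]]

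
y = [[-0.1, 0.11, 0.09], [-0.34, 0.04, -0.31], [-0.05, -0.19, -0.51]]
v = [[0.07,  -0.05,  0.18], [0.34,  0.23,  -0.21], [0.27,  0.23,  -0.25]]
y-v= [[-0.17, 0.16, -0.09], [-0.68, -0.19, -0.1], [-0.32, -0.42, -0.26]]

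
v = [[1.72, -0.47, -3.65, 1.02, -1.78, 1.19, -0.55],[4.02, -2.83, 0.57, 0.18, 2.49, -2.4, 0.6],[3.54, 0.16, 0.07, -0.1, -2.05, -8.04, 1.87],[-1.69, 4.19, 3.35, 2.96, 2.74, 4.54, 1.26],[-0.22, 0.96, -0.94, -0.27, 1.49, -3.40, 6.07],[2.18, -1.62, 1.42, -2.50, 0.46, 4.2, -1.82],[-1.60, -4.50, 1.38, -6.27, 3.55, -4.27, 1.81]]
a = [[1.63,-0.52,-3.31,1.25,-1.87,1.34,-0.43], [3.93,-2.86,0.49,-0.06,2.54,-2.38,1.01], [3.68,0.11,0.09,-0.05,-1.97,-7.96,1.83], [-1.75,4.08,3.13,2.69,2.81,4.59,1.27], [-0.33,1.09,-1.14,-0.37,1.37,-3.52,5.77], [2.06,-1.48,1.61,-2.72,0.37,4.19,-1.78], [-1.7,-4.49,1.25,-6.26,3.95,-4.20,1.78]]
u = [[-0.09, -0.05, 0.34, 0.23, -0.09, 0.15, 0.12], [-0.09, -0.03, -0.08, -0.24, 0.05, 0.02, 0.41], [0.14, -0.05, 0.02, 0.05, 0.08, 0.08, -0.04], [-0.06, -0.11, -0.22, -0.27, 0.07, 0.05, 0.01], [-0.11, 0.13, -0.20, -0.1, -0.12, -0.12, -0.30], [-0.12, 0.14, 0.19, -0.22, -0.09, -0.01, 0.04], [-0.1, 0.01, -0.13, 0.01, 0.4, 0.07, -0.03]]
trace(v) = 9.42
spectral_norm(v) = 13.71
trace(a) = 8.89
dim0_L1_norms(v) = [14.97, 14.73, 11.38, 13.3, 14.56, 28.04, 13.98]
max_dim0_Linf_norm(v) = 8.04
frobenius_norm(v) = 20.04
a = v + u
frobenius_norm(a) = 19.93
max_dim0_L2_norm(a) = 11.81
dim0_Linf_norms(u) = [0.14, 0.14, 0.34, 0.27, 0.4, 0.15, 0.41]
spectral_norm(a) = 13.67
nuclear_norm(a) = 43.87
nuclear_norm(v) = 44.38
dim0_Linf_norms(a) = [3.93, 4.49, 3.31, 6.26, 3.95, 7.96, 5.77]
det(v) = 27025.08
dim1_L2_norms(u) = [0.47, 0.49, 0.2, 0.38, 0.44, 0.36, 0.44]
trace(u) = -0.53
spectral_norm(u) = 0.66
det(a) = 15850.02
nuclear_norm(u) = 2.43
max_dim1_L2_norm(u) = 0.49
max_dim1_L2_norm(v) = 9.91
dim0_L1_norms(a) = [15.08, 14.63, 11.02, 13.4, 14.88, 28.18, 13.87]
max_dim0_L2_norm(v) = 11.83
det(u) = -0.00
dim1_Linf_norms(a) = [3.31, 3.93, 7.96, 4.59, 5.77, 4.19, 6.26]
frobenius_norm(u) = 1.08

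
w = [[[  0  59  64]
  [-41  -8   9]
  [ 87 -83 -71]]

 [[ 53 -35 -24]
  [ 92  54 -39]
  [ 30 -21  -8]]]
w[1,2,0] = 30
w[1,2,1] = -21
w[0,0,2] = 64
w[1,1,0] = 92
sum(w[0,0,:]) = 123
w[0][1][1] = -8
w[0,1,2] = 9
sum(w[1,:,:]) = 102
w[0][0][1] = 59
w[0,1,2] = 9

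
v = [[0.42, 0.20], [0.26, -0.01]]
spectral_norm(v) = 0.52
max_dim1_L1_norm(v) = 0.62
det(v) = -0.06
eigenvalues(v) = [0.52, -0.11]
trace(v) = 0.41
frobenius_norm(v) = 0.53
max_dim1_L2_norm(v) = 0.47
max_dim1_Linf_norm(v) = 0.42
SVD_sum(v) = [[0.44, 0.15], [0.23, 0.08]] + [[-0.02, 0.05],[0.03, -0.09]]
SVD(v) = [[-0.89, -0.46],[-0.46, 0.89]] @ diag([0.5220247233796299, 0.10765773627761671]) @ [[-0.94, -0.33], [0.33, -0.94]]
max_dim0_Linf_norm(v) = 0.42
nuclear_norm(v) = 0.63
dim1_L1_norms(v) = [0.62, 0.27]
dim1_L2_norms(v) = [0.47, 0.26]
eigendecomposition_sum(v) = [[0.44, 0.17], [0.22, 0.08]] + [[-0.02, 0.03],[0.04, -0.09]]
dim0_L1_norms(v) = [0.68, 0.21]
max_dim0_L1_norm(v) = 0.68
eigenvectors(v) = [[0.90, -0.35], [0.44, 0.94]]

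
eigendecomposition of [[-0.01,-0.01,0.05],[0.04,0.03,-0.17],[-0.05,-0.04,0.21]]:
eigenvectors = [[0.19, -0.96, 0.14], [-0.61, 0.18, 0.97], [0.77, -0.2, 0.22]]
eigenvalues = [0.23, 0.0, -0.0]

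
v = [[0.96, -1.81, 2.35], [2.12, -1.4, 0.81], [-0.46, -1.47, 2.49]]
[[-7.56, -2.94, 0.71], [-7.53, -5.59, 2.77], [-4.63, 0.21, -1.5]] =v@ [[-1.21, -1.53, 1.79], [3.56, 2.37, 0.87], [0.02, 1.20, 0.24]]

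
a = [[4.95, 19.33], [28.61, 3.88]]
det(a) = -533.825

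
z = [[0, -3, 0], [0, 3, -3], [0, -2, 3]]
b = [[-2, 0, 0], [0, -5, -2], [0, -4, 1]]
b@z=[[0, 6, 0], [0, -11, 9], [0, -14, 15]]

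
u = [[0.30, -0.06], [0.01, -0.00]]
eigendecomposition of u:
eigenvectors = [[1.00,0.2],[0.03,0.98]]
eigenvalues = [0.3, 0.0]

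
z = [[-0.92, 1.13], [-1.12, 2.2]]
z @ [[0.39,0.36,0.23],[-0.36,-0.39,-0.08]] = [[-0.77, -0.77, -0.3], [-1.23, -1.26, -0.43]]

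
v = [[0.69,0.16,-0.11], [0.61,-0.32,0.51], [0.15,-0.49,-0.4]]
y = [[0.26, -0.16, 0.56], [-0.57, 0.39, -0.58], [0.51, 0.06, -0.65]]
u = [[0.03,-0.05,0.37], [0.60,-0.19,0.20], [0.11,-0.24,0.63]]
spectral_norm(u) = 0.89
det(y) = -0.08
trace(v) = -0.03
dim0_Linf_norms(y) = [0.57, 0.39, 0.65]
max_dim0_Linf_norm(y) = 0.65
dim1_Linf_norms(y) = [0.56, 0.58, 0.65]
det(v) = 0.34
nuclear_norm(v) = 2.16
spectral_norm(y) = 1.13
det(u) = -0.03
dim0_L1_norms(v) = [1.45, 0.97, 1.02]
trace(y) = 0.00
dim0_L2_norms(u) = [0.61, 0.31, 0.76]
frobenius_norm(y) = 1.38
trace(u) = 0.47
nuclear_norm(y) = 2.01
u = v @ y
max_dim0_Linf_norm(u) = 0.63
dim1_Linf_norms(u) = [0.37, 0.6, 0.63]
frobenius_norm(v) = 1.29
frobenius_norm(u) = 1.02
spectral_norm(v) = 0.98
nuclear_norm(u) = 1.46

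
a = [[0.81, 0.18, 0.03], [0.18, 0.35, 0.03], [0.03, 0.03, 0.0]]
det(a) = -0.001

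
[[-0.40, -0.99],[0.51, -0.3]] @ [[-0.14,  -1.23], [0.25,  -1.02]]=[[-0.19, 1.5], [-0.15, -0.32]]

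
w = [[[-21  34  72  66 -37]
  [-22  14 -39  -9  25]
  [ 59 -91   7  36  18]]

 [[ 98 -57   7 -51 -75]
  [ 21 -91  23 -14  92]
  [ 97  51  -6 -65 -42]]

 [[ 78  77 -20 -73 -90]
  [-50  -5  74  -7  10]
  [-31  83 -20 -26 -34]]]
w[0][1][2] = -39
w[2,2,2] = -20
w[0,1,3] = -9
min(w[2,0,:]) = -90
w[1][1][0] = 21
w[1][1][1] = -91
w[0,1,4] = 25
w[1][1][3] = -14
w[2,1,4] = 10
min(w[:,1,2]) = -39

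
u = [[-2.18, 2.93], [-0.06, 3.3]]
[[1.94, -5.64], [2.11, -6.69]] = u @ [[-0.03, -0.14], [0.64, -2.03]]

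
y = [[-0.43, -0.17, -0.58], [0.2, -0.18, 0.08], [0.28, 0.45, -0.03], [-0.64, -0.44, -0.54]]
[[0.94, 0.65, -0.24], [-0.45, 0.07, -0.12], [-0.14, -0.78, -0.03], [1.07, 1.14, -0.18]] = y@[[-1.48, -0.74, -0.58], [0.56, -1.28, 0.34], [-0.68, -0.19, 0.74]]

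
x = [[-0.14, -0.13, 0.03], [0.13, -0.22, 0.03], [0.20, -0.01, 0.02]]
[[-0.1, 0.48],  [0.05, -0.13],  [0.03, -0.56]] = x @ [[0.43, -2.68], [-0.39, -1.20], [-2.95, -1.55]]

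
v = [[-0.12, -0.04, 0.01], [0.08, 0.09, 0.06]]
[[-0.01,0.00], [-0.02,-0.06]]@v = [[0.00, 0.0, -0.00], [-0.00, -0.00, -0.00]]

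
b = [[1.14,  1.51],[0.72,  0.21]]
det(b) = -0.848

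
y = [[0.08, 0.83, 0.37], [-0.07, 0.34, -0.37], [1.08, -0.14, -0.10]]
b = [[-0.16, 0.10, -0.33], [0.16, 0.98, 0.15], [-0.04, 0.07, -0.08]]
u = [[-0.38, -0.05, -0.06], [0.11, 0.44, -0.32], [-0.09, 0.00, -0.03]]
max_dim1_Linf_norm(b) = 0.98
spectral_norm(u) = 0.57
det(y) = -0.48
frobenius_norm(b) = 1.08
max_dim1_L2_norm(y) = 1.09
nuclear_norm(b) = 1.40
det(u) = 0.00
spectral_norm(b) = 1.01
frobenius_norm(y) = 1.51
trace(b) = 0.74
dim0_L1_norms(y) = [1.23, 1.31, 0.84]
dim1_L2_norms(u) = [0.39, 0.56, 0.09]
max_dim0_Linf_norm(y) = 1.08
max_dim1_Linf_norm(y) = 1.08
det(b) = -0.00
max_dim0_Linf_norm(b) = 0.98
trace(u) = 0.03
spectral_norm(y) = 1.10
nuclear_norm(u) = 0.95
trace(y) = 0.32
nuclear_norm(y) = 2.49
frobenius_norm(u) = 0.68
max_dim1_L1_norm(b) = 1.29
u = b @ y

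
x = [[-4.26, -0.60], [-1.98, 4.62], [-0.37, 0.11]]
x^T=[[-4.26, -1.98, -0.37], [-0.6, 4.62, 0.11]]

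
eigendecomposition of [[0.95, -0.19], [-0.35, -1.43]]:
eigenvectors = [[0.99, 0.08], [-0.14, 1.0]]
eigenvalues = [0.98, -1.46]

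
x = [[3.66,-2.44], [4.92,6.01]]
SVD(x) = [[-0.08, -1.0], [-1.0, 0.08]] @ diag([7.78443345413917, 4.367870854098013]) @ [[-0.67, -0.74],[-0.74, 0.67]]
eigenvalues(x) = [(4.83+3.26j), (4.83-3.26j)]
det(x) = 34.00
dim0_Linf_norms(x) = [4.92, 6.01]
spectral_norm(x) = 7.78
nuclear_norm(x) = 12.15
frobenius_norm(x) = 8.93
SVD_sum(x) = [[0.42, 0.47], [5.18, 5.77]] + [[3.24, -2.91],[-0.26, 0.24]]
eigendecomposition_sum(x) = [[(1.83+2.5j), -1.22+1.81j],[(2.46-3.65j), (3+0.76j)]] + [[1.83-2.50j, -1.22-1.81j],[2.46+3.65j, (3-0.76j)]]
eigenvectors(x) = [[0.20-0.54j,(0.2+0.54j)], [-0.82+0.00j,(-0.82-0j)]]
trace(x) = 9.67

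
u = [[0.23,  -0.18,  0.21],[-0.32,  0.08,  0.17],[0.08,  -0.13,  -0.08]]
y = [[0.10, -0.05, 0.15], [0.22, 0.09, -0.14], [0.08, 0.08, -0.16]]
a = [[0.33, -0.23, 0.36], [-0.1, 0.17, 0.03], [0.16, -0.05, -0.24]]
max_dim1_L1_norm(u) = 0.62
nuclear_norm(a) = 0.97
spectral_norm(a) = 0.55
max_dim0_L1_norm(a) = 0.63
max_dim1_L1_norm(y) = 0.45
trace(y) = 0.03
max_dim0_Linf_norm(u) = 0.32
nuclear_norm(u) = 0.84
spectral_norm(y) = 0.33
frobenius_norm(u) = 0.54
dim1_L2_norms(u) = [0.36, 0.37, 0.17]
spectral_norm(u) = 0.45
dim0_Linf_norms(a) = [0.33, 0.23, 0.36]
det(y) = 0.00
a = u + y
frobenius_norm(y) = 0.39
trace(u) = 0.23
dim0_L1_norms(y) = [0.4, 0.22, 0.45]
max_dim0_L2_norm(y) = 0.26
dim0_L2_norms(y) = [0.25, 0.13, 0.26]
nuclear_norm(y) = 0.53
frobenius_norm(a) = 0.65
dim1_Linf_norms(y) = [0.15, 0.22, 0.16]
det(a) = -0.02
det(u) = 0.01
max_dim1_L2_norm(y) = 0.28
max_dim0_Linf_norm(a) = 0.36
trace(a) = 0.26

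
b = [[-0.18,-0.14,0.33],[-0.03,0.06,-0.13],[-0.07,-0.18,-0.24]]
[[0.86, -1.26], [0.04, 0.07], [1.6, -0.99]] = b @ [[-3.99,4.38], [-5.05,3.62], [-1.72,0.12]]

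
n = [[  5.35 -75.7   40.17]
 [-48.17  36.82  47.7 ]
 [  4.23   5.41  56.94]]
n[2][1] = 5.41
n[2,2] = 56.94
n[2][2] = 56.94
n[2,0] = 4.23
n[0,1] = -75.7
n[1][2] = 47.7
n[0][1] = -75.7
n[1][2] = 47.7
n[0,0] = 5.35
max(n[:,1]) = 36.82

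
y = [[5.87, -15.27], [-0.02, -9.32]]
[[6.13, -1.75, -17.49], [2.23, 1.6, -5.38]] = y@ [[0.42, -0.74, -1.47], [-0.24, -0.17, 0.58]]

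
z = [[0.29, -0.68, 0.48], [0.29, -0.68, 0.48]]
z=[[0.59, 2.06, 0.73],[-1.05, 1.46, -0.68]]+[[-0.3, -2.74, -0.25],[1.34, -2.14, 1.16]]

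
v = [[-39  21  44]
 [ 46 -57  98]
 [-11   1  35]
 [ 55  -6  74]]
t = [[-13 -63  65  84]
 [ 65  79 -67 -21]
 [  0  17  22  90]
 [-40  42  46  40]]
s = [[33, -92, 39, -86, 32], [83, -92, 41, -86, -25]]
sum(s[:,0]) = 116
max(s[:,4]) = 32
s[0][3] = -86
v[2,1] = 1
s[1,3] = -86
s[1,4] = -25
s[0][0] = 33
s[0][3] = -86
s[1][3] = -86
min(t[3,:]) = -40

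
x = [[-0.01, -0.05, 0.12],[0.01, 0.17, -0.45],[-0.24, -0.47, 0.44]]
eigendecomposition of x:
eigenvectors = [[-0.16,0.77,-0.20], [0.6,-0.60,0.8], [-0.78,-0.21,0.56]]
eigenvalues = [0.75, -0.0, -0.15]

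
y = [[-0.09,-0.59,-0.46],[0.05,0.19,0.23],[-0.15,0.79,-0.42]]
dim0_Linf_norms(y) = [0.15, 0.79, 0.46]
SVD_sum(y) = [[0.03, -0.56, 0.02], [-0.01, 0.18, -0.01], [-0.05, 0.81, -0.03]] + [[-0.12, -0.03, -0.48], [0.06, 0.01, 0.24], [-0.10, -0.02, -0.39]] + [[-0.00, -0.0, 0.00], [-0.0, -0.0, 0.0], [-0.0, -0.0, 0.00]]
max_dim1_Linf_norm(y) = 0.79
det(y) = 0.00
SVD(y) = [[0.56, 0.73, -0.39], [-0.18, -0.36, -0.92], [-0.81, 0.58, -0.07]] @ diag([1.006213254017873, 0.6854449545310786, 0.0003189775097519586]) @ [[0.06, -1.00, 0.04], [-0.25, -0.06, -0.97], [0.97, 0.05, -0.25]]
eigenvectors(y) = [[0.41, -0.97, -0.83], [-0.25, -0.05, 0.32], [0.88, 0.25, 0.46]]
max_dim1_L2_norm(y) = 0.91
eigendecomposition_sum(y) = [[-0.07, 0.17, -0.25], [0.04, -0.1, 0.15], [-0.16, 0.37, -0.54]] + [[-0.00, -0.00, -0.00], [-0.0, -0.0, -0.00], [0.0, 0.00, 0.0]] + [[-0.01, -0.76, -0.21],[0.01, 0.29, 0.08],[0.01, 0.42, 0.12]]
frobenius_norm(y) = 1.22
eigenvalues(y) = [-0.71, -0.0, 0.39]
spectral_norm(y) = 1.01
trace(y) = -0.32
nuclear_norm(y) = 1.69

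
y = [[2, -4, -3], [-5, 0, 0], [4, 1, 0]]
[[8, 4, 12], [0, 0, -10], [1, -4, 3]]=y @ [[0, 0, 2], [1, -4, -5], [-4, 4, 4]]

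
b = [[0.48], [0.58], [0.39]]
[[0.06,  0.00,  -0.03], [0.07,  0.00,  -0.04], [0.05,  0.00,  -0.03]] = b @[[0.12, 0.00, -0.07]]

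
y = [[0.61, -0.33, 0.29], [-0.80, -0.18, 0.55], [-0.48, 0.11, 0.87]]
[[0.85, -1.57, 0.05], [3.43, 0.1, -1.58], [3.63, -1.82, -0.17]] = y@ [[-1.35, -1.87, 1.52],[-1.85, -1.29, 2.89],[3.66, -2.96, 0.28]]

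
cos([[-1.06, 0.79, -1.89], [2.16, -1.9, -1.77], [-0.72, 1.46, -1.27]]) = [[0.70, 0.98, -1.37], [1.74, 0.39, -1.15], [-0.91, 1.36, 0.98]]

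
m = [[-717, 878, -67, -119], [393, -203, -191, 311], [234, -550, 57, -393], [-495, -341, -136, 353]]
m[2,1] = -550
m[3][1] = -341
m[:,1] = [878, -203, -550, -341]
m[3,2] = -136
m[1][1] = -203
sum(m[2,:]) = -652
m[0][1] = 878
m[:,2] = [-67, -191, 57, -136]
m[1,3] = 311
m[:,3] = [-119, 311, -393, 353]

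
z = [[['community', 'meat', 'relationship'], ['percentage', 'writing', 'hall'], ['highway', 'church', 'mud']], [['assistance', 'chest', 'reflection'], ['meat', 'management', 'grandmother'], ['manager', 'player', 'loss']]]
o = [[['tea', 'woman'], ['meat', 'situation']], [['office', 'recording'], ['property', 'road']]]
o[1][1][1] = 'road'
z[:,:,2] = [['relationship', 'hall', 'mud'], ['reflection', 'grandmother', 'loss']]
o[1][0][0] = 'office'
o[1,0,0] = 'office'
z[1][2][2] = 'loss'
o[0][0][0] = 'tea'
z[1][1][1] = 'management'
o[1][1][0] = 'property'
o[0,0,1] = 'woman'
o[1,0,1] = 'recording'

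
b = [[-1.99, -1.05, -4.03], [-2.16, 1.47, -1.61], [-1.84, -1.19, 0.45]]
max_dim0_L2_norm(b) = 4.36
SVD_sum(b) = [[-2.63, -0.35, -3.63],  [-1.43, -0.19, -1.98],  [-0.47, -0.06, -0.65]] + [[-0.10, -0.36, 0.1], [0.31, 1.18, -0.34], [-0.42, -1.57, 0.45]] + [[0.74, -0.34, -0.5], [-1.04, 0.48, 0.71], [-0.95, 0.44, 0.65]]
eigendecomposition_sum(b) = [[(-2.74+0j), (-0.99-0j), (-2.56+0j)],[-1.36+0.00j, (-0.49-0j), (-1.27+0j)],[-1.35+0.00j, -0.49-0.00j, -1.26+0.00j]] + [[0.38+0.36j, (-0.03-1.09j), -0.74+0.38j], [-0.40+0.26j, 0.98+0.22j, (-0.17-0.74j)], [(-0.25-0.48j), (-0.35+1.08j), (0.85-0.12j)]] + [[(0.38-0.36j),(-0.03+1.09j),(-0.74-0.38j)], [-0.40-0.26j,0.98-0.22j,(-0.17+0.74j)], [-0.25+0.48j,-0.35-1.08j,(0.85+0.12j)]]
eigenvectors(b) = [[(0.82+0j), (-0.55+0.19j), -0.55-0.19j], [0.41+0.00j, (-0.05-0.53j), (-0.05+0.53j)], [(0.4+0j), (0.61+0j), (0.61-0j)]]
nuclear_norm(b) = 9.39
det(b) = -22.89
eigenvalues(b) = [(-4.49+0j), (2.21+0.46j), (2.21-0.46j)]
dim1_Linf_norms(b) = [4.03, 2.16, 1.84]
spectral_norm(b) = 5.19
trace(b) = -0.07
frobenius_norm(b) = 5.98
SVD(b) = [[-0.87, -0.18, 0.46], [-0.47, 0.59, -0.65], [-0.16, -0.79, -0.60]] @ diag([5.1855301258322335, 2.142359001450761, 2.0607948037078434]) @ [[0.58,  0.08,  0.81], [0.25,  0.93,  -0.27], [0.77,  -0.36,  -0.53]]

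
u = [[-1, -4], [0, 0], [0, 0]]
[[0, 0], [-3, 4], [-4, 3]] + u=[[-1, -4], [-3, 4], [-4, 3]]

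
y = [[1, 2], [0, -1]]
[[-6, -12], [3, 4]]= y @[[0, -4], [-3, -4]]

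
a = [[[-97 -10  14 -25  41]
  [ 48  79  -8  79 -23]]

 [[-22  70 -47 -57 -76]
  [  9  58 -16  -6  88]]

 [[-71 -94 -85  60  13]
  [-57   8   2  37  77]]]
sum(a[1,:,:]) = 1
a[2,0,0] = -71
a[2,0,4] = 13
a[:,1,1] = [79, 58, 8]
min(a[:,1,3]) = -6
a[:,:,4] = [[41, -23], [-76, 88], [13, 77]]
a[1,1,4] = 88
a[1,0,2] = -47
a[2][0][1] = -94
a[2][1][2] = 2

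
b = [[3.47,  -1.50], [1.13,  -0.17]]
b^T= [[3.47, 1.13], [-1.5, -0.17]]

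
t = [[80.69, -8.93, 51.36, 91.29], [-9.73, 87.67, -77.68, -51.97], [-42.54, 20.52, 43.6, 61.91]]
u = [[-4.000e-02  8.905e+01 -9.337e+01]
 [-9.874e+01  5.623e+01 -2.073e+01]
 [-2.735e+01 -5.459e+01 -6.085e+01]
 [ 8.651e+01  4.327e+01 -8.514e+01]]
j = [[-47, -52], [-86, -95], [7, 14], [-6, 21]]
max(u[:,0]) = 86.51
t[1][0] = -9.73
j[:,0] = [-47, -86, 7, -6]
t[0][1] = -8.93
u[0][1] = 89.05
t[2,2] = 43.6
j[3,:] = [-6, 21]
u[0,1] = 89.05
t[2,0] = -42.54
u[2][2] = -60.85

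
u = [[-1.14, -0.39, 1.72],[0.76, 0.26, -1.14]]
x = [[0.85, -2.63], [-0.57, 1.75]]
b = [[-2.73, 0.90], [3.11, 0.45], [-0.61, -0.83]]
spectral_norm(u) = 2.52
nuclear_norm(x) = 3.32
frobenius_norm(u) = 2.52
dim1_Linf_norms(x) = [2.63, 1.75]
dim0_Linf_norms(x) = [0.85, 2.63]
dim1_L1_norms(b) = [3.63, 3.56, 1.44]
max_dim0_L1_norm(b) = 6.45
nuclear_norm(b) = 5.48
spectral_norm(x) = 3.32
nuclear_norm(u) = 2.52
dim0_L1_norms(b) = [6.45, 2.18]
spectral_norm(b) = 4.19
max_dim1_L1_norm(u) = 3.25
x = u @ b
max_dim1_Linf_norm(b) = 3.11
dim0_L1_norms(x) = [1.42, 4.38]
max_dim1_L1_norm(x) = 3.48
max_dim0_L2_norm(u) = 2.06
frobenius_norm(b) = 4.38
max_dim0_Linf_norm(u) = 1.72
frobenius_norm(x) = 3.32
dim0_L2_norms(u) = [1.37, 0.47, 2.06]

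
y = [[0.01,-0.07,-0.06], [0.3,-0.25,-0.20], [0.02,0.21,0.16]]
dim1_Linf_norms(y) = [0.07, 0.3, 0.21]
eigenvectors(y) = [[0.19+0.09j, (0.19-0.09j), 0.01+0.00j], [(0.73+0j), 0.73-0.00j, -0.65+0.00j], [(-0.51-0.4j), -0.51+0.40j, (0.76+0j)]]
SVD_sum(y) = [[0.04, -0.06, -0.04], [0.23, -0.29, -0.23], [-0.11, 0.14, 0.11]] + [[-0.03, -0.02, -0.01], [0.07, 0.04, 0.03], [0.13, 0.07, 0.05]] + [[-0.0, 0.0, -0.0], [0.00, -0.0, 0.0], [-0.0, 0.0, -0.00]]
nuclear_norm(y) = 0.68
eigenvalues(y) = [(-0.03+0.15j), (-0.03-0.15j), (-0.02+0j)]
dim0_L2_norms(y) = [0.3, 0.33, 0.26]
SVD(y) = [[-0.17, 0.22, 0.96], [-0.88, -0.47, -0.05], [0.44, -0.86, 0.27]] @ diag([0.48759704508592017, 0.18283031847166387, 0.00471129186412422]) @ [[-0.53, 0.67, 0.53], [-0.85, -0.43, -0.31], [-0.02, 0.61, -0.79]]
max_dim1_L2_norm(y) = 0.44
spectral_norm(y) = 0.49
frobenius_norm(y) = 0.52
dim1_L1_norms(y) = [0.14, 0.75, 0.39]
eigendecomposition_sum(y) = [[(0.01+0.07j), -0.04-0.01j, (-0.03-0.01j)], [(0.12+0.23j), -0.12+0.03j, -0.11+0.02j], [0.04-0.23j, 0.10+0.05j, (0.09+0.04j)]] + [[0.01-0.07j, (-0.04+0.01j), -0.03+0.01j], [0.12-0.23j, (-0.12-0.03j), (-0.11-0.02j)], [(0.04+0.23j), (0.1-0.05j), 0.09-0.04j]] + [[(-0-0j),0.00-0.00j,(-0-0j)],[(0.05+0j),(-0.01+0j),0.01+0.00j],[-0.06-0.00j,0.01-0.00j,-0.01-0.00j]]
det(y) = -0.00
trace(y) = -0.08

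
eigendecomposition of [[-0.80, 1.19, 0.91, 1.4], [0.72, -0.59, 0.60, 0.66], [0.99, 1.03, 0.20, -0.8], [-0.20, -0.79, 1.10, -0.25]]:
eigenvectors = [[-0.58+0.00j, (-0.86+0j), -0.13+0.45j, (-0.13-0.45j)],  [-0.44+0.00j, 0.48+0.00j, (0.04+0.28j), (0.04-0.28j)],  [-0.67+0.00j, (0.19+0j), (0.24-0.48j), 0.24+0.48j],  [-0.16+0.00j, (-0.01+0j), (-0.64+0j), -0.64-0.00j]]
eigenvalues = [(1.53+0j), (-1.65+0j), (-0.66+1.32j), (-0.66-1.32j)]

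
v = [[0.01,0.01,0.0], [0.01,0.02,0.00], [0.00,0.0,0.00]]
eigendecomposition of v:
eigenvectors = [[-0.85, -0.53, 0.0], [0.53, -0.85, 0.0], [0.00, 0.0, 1.0]]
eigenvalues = [0.0, 0.03, 0.0]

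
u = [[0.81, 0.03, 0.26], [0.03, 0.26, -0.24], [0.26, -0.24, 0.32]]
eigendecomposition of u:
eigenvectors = [[-0.90, -0.25, -0.36], [0.11, 0.67, -0.73], [-0.43, 0.70, 0.57]]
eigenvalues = [0.93, -0.0, 0.46]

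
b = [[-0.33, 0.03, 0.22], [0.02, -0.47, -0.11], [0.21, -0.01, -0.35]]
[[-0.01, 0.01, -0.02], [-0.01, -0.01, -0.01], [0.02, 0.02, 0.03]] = b@[[-0.03, -0.09, 0.03],  [0.05, 0.04, 0.04],  [-0.09, -0.1, -0.06]]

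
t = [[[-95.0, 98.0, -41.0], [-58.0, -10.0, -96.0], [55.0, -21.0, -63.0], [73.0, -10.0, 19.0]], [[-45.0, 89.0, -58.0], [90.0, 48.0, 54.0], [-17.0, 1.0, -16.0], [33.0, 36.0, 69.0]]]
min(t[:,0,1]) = 89.0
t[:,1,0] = [-58.0, 90.0]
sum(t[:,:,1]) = 231.0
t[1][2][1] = 1.0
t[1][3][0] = 33.0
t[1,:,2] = [-58.0, 54.0, -16.0, 69.0]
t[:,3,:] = [[73.0, -10.0, 19.0], [33.0, 36.0, 69.0]]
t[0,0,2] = -41.0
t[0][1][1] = -10.0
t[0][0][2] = -41.0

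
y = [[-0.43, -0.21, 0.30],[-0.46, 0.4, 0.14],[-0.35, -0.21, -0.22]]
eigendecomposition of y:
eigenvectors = [[0.26+0.00j,-0.25+0.55j,(-0.25-0.55j)], [-0.95+0.00j,(-0.13+0.27j),(-0.13-0.27j)], [(0.15+0j),(-0.74+0j),-0.74-0.00j]]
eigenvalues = [(0.5+0j), (-0.38+0.33j), (-0.38-0.33j)]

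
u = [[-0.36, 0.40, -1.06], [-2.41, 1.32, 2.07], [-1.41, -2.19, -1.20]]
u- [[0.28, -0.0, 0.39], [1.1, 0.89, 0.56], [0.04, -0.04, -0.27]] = [[-0.64, 0.4, -1.45],  [-3.51, 0.43, 1.51],  [-1.45, -2.15, -0.93]]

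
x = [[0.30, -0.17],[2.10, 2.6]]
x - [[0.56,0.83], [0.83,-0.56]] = [[-0.26, -1.00],[1.27, 3.16]]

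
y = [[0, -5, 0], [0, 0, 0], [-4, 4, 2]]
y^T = [[0, 0, -4], [-5, 0, 4], [0, 0, 2]]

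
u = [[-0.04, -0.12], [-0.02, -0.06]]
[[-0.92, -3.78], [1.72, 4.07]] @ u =[[0.11, 0.34], [-0.15, -0.45]]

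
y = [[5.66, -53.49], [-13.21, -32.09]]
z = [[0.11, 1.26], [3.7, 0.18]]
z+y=[[5.77, -52.23], [-9.51, -31.91]]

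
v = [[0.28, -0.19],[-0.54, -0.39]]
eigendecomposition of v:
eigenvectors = [[0.83, 0.23],[-0.56, 0.97]]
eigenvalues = [0.41, -0.52]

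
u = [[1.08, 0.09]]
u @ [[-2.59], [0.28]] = [[-2.77]]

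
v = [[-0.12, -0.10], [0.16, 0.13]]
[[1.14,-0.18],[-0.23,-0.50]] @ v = [[-0.17, -0.14], [-0.05, -0.04]]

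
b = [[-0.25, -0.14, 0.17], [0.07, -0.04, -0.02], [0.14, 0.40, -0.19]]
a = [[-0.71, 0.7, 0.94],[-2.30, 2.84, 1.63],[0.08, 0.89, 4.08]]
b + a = [[-0.96, 0.56, 1.11],[-2.23, 2.80, 1.61],[0.22, 1.29, 3.89]]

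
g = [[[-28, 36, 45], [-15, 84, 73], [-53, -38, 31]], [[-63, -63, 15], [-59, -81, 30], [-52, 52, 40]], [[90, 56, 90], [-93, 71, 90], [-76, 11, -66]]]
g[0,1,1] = 84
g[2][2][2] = -66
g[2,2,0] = -76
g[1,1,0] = -59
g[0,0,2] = 45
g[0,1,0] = -15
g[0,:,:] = [[-28, 36, 45], [-15, 84, 73], [-53, -38, 31]]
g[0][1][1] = 84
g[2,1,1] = 71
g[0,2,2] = 31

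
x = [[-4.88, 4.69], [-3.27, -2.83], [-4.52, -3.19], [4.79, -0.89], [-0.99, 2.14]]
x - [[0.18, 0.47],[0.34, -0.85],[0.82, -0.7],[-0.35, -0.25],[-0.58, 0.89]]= [[-5.06, 4.22], [-3.61, -1.98], [-5.34, -2.49], [5.14, -0.64], [-0.41, 1.25]]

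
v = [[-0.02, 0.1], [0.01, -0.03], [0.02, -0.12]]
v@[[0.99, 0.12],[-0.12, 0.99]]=[[-0.03,0.10], [0.01,-0.03], [0.03,-0.12]]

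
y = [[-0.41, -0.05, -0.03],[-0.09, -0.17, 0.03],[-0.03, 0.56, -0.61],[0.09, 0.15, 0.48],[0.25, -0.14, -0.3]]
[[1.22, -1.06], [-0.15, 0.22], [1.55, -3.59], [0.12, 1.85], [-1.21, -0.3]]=y@[[-3.31, 2.52], [2.64, -1.93], [0.04, 3.99]]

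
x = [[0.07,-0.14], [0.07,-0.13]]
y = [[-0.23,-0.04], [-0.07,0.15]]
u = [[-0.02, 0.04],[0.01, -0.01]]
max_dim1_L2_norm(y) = 0.23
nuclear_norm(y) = 0.40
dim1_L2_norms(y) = [0.23, 0.17]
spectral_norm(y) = 0.24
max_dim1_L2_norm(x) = 0.16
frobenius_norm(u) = 0.05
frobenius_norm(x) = 0.22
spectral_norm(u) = 0.05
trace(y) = -0.08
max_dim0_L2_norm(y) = 0.24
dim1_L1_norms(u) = [0.06, 0.02]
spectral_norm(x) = 0.22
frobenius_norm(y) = 0.29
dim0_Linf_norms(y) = [0.23, 0.15]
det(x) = 0.00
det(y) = -0.04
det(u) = -0.00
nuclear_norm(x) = 0.22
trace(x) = -0.06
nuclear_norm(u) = 0.05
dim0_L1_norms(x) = [0.14, 0.27]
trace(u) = -0.03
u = y @ x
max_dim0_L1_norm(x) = 0.27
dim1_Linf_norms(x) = [0.14, 0.13]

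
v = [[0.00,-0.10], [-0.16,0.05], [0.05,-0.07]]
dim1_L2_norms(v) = [0.1, 0.17, 0.09]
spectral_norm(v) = 0.19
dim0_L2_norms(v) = [0.17, 0.13]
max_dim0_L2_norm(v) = 0.17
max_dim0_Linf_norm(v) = 0.16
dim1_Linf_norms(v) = [0.1, 0.16, 0.07]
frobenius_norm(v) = 0.21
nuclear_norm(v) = 0.29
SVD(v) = [[-0.29,-0.84], [0.86,-0.44], [-0.42,-0.32]] @ diag([0.18823802044623436, 0.1003316882070817]) @ [[-0.84, 0.54], [0.54, 0.84]]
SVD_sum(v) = [[0.05, -0.03], [-0.14, 0.09], [0.07, -0.04]] + [[-0.05, -0.07], [-0.02, -0.04], [-0.02, -0.03]]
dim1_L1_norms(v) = [0.1, 0.21, 0.12]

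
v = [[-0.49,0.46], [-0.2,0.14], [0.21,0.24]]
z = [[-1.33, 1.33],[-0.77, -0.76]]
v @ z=[[0.3, -1.0], [0.16, -0.37], [-0.46, 0.10]]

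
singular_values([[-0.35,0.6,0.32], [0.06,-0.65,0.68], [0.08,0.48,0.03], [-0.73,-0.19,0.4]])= [1.13, 0.96, 0.49]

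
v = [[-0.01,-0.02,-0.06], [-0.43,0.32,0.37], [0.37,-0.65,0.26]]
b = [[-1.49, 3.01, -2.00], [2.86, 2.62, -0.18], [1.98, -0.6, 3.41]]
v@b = [[-0.16, -0.05, -0.18], [2.29, -0.68, 2.06], [-1.90, -0.75, 0.26]]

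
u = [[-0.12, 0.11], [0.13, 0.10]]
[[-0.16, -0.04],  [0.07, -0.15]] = u @ [[0.89, -0.46], [-0.46, -0.89]]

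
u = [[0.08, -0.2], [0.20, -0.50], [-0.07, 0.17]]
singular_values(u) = [0.61, 0.0]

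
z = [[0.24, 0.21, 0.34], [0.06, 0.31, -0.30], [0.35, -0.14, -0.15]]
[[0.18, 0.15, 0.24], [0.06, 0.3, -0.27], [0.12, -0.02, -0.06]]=z@[[0.45,0.19,0.09], [0.19,0.76,-0.16], [0.09,-0.16,0.75]]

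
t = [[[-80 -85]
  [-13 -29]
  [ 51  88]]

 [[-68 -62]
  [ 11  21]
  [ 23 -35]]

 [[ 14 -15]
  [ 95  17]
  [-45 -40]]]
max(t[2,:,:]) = 95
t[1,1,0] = 11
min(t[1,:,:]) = -68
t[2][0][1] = -15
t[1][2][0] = 23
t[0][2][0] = 51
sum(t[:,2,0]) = 29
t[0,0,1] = -85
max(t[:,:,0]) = 95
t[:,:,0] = [[-80, -13, 51], [-68, 11, 23], [14, 95, -45]]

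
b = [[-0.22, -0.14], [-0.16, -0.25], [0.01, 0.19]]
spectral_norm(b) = 0.41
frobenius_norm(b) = 0.44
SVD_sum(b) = [[-0.15, -0.20], [-0.18, -0.24], [0.09, 0.13]] + [[-0.07, 0.06], [0.02, -0.01], [-0.08, 0.06]]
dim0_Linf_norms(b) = [0.22, 0.25]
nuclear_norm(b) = 0.56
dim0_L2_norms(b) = [0.27, 0.34]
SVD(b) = [[-0.59, 0.66],[-0.71, -0.14],[0.38, 0.74]] @ diag([0.41487388397798775, 0.14205513152652802]) @ [[0.60, 0.80], [-0.8, 0.60]]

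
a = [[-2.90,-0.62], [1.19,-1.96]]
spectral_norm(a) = 3.14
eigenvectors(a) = [[0.32-0.49j,(0.32+0.49j)],  [-0.81+0.00j,(-0.81-0j)]]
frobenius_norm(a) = 3.75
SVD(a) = [[-0.90,0.44], [0.44,0.9]] @ diag([3.1427122048520117, 2.043394234472195]) @ [[1.00,-0.09], [-0.09,-1.0]]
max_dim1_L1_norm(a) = 3.52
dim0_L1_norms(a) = [4.09, 2.58]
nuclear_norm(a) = 5.19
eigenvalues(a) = [(-2.43+0.72j), (-2.43-0.72j)]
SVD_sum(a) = [[-2.82,0.27], [1.36,-0.13]] + [[-0.08, -0.89], [-0.17, -1.83]]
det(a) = 6.42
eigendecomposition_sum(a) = [[(-1.45-0.43j), (-0.31-1.05j)], [(0.6+2.01j), -0.98+1.15j]] + [[(-1.45+0.43j), (-0.31+1.05j)], [(0.6-2.01j), -0.98-1.15j]]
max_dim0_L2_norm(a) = 3.13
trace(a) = -4.86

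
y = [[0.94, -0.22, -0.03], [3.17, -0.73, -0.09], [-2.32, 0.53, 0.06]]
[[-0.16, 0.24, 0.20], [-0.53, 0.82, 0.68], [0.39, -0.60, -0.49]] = y @ [[-0.22,0.25,0.15], [-0.22,-0.04,-0.27], [-0.08,0.02,-0.04]]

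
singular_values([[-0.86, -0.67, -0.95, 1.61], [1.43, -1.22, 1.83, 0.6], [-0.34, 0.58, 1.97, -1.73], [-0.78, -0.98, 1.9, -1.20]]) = [4.02, 2.55, 1.71, 0.52]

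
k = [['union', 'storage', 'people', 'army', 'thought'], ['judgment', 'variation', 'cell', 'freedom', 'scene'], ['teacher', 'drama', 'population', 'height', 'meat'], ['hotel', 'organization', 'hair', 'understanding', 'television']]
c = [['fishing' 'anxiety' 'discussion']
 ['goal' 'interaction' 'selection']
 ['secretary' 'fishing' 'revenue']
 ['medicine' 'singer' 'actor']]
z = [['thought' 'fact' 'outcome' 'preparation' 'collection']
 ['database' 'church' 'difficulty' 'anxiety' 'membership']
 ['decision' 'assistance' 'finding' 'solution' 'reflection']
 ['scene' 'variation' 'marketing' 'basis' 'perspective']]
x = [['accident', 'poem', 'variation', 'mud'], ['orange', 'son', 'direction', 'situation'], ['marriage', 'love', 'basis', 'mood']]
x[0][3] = 'mud'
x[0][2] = 'variation'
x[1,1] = 'son'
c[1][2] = 'selection'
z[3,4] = 'perspective'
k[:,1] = ['storage', 'variation', 'drama', 'organization']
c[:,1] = ['anxiety', 'interaction', 'fishing', 'singer']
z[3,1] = 'variation'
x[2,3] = 'mood'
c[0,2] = 'discussion'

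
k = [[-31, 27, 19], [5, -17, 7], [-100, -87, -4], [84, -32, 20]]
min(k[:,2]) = -4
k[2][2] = -4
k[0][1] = 27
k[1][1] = -17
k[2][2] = -4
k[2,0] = -100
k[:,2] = [19, 7, -4, 20]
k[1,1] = -17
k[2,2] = -4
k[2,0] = -100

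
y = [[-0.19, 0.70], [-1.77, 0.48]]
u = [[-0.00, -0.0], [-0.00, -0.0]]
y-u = [[-0.19, 0.70], [-1.77, 0.48]]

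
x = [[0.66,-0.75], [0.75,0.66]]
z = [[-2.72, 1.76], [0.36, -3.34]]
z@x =[[-0.48,3.20], [-2.27,-2.47]]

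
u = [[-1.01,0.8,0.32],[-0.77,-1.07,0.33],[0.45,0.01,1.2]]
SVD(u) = [[-0.2, 0.9, 0.39], [-0.97, -0.14, -0.19], [-0.12, -0.42, 0.90]] @ diag([1.3627432564676174, 1.3370806146747214, 1.2676538355612323]) @ [[0.66,  0.64,  -0.39], [-0.74,  0.64,  -0.2], [0.12,  0.42,  0.9]]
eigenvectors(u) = [[0.01+0.69j, 0.01-0.69j, 0.17+0.00j], [(-0.71+0j), (-0.71-0j), 0.08+0.00j], [(0.04-0.12j), (0.04+0.12j), 0.98+0.00j]]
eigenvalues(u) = [(-1.08+0.8j), (-1.08-0.8j), (1.28+0j)]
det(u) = 2.31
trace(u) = -0.88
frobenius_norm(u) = 2.29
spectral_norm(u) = 1.36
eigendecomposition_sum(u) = [[-0.52+0.39j, 0.39+0.52j, (0.06-0.11j)], [-0.39-0.55j, -0.54+0.40j, (0.11+0.06j)], [0.12-0.03j, (-0.03-0.12j), -0.02+0.02j]] + [[(-0.52-0.39j), (0.39-0.52j), 0.06+0.11j], [-0.39+0.55j, -0.54-0.40j, 0.11-0.06j], [0.12+0.03j, (-0.03+0.12j), -0.02-0.02j]] + [[(0.04+0j), 0.01+0.00j, (0.21-0j)], [(0.02+0j), 0.01+0.00j, 0.10-0.00j], [(0.22+0j), (0.08+0j), 1.23-0.00j]]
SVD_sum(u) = [[-0.18, -0.18, 0.11],  [-0.88, -0.85, 0.51],  [-0.11, -0.1, 0.06]] + [[-0.89, 0.77, -0.24], [0.14, -0.12, 0.04], [0.42, -0.36, 0.11]] + [[0.06, 0.21, 0.45], [-0.03, -0.10, -0.22], [0.14, 0.47, 1.03]]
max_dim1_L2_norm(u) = 1.36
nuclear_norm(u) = 3.97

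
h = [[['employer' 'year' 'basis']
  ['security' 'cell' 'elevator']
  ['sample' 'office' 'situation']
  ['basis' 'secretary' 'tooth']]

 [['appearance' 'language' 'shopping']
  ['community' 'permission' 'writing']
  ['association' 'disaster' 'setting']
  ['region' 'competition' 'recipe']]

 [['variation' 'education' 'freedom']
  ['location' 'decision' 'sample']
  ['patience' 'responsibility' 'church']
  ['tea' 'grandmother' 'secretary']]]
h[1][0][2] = 'shopping'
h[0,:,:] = [['employer', 'year', 'basis'], ['security', 'cell', 'elevator'], ['sample', 'office', 'situation'], ['basis', 'secretary', 'tooth']]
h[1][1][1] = 'permission'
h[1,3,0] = 'region'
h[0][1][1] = 'cell'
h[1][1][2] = 'writing'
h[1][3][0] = 'region'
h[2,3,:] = ['tea', 'grandmother', 'secretary']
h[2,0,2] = 'freedom'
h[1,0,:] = ['appearance', 'language', 'shopping']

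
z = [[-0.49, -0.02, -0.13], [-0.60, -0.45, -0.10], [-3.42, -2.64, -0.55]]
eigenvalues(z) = [-1.48, -0.04, 0.03]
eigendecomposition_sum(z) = [[-0.47, -0.25, -0.09],[-0.61, -0.32, -0.12],[-3.48, -1.83, -0.68]] + [[-0.02, 0.14, -0.02], [0.02, -0.09, 0.01], [0.08, -0.45, 0.07]] + [[0.00, 0.09, -0.02], [-0.0, -0.04, 0.01], [-0.02, -0.36, 0.07]]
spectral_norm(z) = 4.44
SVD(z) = [[-0.09, 0.99, 0.04], [-0.17, 0.02, -0.99], [-0.98, -0.1, 0.17]] @ diag([4.439883155105187, 0.292976478231878, 0.0015336935987280906]) @ [[0.79, 0.6, 0.13],  [-0.56, 0.79, -0.26],  [-0.26, 0.14, 0.96]]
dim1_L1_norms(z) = [0.64, 1.15, 6.61]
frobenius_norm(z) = 4.45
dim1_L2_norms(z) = [0.51, 0.76, 4.36]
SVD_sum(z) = [[-0.33, -0.25, -0.05], [-0.60, -0.45, -0.10], [-3.44, -2.62, -0.56]] + [[-0.16, 0.23, -0.08], [-0.0, 0.00, -0.0], [0.02, -0.02, 0.01]] + [[-0.00, 0.0, 0.0], [0.00, -0.00, -0.00], [-0.0, 0.00, 0.00]]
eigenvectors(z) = [[0.13,0.28,-0.24],[0.17,-0.19,0.1],[0.98,-0.94,0.96]]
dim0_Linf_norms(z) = [3.42, 2.64, 0.55]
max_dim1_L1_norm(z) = 6.61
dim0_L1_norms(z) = [4.51, 3.11, 0.78]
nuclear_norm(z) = 4.73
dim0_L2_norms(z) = [3.51, 2.68, 0.57]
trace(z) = -1.49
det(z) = 0.00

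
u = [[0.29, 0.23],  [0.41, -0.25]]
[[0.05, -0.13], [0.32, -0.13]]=u@ [[0.51, -0.38], [-0.44, -0.1]]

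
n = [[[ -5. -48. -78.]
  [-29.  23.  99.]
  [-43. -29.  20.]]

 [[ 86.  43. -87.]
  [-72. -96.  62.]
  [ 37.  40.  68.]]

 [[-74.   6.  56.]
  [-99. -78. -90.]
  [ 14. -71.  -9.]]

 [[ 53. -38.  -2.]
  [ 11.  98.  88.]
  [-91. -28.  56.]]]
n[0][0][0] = -5.0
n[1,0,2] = -87.0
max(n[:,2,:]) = 68.0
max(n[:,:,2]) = 99.0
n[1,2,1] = 40.0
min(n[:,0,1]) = -48.0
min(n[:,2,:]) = -91.0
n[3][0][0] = 53.0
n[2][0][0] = -74.0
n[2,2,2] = -9.0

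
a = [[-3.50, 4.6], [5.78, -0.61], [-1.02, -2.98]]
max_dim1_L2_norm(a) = 5.81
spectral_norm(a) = 7.55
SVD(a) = [[-0.72, -0.46], [0.69, -0.57], [0.09, 0.68]] @ diag([7.552020420378146, 4.480880222700833]) @ [[0.85, -0.53], [-0.53, -0.85]]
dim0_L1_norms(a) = [10.3, 8.19]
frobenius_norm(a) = 8.78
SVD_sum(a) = [[-4.59,2.86], [4.44,-2.76], [0.6,-0.38]] + [[1.09, 1.74], [1.34, 2.15], [-1.62, -2.60]]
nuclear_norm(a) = 12.03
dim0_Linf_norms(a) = [5.78, 4.6]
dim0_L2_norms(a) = [6.83, 5.51]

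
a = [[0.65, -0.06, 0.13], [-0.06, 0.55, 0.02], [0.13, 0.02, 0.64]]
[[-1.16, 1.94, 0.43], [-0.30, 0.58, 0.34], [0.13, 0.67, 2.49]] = a @[[-1.99, 3.04, -0.08],[-0.78, 1.37, 0.47],[0.63, 0.38, 3.89]]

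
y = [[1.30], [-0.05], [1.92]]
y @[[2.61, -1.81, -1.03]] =[[3.39, -2.35, -1.34],[-0.13, 0.09, 0.05],[5.01, -3.48, -1.98]]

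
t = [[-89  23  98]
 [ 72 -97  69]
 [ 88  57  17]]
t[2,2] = 17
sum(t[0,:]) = 32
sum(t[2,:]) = 162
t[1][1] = -97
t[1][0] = 72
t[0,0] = -89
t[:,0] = [-89, 72, 88]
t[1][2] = 69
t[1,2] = 69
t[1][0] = 72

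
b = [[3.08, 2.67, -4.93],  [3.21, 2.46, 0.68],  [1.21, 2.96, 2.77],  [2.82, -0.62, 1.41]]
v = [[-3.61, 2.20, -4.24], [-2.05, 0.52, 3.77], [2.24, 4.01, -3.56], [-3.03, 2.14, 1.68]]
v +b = [[-0.53,  4.87,  -9.17], [1.16,  2.98,  4.45], [3.45,  6.97,  -0.79], [-0.21,  1.52,  3.09]]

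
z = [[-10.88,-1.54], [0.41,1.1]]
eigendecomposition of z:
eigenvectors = [[-1.00, 0.13], [0.03, -0.99]]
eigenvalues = [-10.83, 1.05]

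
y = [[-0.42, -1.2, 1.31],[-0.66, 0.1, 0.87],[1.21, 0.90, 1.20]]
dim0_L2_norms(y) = [1.44, 1.5, 1.98]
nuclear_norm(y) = 4.67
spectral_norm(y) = 2.00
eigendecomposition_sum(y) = [[-0.96, -0.89, 0.67],[-0.57, -0.52, 0.39],[0.55, 0.51, -0.38]] + [[0.27, -0.42, 0.04], [-0.33, 0.52, -0.05], [-0.06, 0.09, -0.01]] + [[0.28, 0.12, 0.61], [0.24, 0.1, 0.53], [0.72, 0.30, 1.59]]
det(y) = -2.87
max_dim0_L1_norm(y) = 3.38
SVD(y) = [[0.80, -0.43, 0.42],[0.42, -0.11, -0.9],[0.44, 0.89, 0.10]] @ diag([2.001995146749826, 1.9189304704663508, 0.7475434983370077]) @ [[-0.04,  -0.26,  0.96],[0.7,  0.69,  0.22],[0.72,  -0.68,  -0.15]]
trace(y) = 0.88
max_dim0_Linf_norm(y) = 1.31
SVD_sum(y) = [[-0.07, -0.42, 1.54], [-0.04, -0.22, 0.81], [-0.04, -0.23, 0.84]] + [[-0.58,  -0.57,  -0.18], [-0.14,  -0.14,  -0.04], [1.19,  1.18,  0.37]] + [[0.23,-0.21,-0.05], [-0.48,0.46,0.10], [0.05,-0.05,-0.01]]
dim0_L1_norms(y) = [2.29, 2.2, 3.38]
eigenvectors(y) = [[0.77, 0.62, 0.34], [0.45, -0.77, 0.30], [-0.44, -0.14, 0.89]]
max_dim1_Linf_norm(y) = 1.31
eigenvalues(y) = [-1.87, 0.78, 1.96]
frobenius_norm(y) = 2.87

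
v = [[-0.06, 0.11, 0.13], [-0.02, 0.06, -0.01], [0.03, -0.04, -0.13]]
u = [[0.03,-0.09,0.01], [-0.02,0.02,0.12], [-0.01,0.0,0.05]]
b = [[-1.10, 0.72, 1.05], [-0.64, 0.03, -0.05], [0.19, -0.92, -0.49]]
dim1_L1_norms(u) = [0.13, 0.16, 0.06]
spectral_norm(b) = 1.93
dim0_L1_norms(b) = [1.93, 1.67, 1.59]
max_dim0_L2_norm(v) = 0.18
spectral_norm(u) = 0.13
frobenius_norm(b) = 2.09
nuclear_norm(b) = 2.98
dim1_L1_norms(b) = [2.87, 0.72, 1.6]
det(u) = 0.00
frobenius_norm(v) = 0.24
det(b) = 0.45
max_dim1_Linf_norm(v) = 0.13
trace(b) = -1.56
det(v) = 0.00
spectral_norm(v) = 0.23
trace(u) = 0.10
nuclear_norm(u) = 0.23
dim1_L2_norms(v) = [0.18, 0.06, 0.14]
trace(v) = -0.13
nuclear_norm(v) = 0.30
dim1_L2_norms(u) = [0.1, 0.12, 0.05]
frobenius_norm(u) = 0.16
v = b @ u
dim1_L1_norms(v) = [0.3, 0.09, 0.2]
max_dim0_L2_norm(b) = 1.29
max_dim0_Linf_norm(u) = 0.12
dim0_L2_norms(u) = [0.04, 0.09, 0.13]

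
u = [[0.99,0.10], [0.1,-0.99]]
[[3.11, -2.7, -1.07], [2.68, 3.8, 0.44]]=u @[[3.38, -2.32, -1.03], [-2.37, -4.07, -0.55]]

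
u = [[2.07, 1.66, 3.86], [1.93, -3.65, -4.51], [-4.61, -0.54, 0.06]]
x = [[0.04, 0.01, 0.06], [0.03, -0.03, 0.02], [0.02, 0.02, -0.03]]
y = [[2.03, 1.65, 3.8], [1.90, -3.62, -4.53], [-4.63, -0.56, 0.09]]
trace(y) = -1.50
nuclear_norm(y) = 13.50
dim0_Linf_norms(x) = [0.04, 0.03, 0.06]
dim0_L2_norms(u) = [5.41, 4.05, 5.94]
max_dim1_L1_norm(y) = 10.05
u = x + y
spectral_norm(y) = 7.08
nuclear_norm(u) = 13.56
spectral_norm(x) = 0.08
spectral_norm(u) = 7.11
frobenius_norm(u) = 8.99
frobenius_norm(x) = 0.10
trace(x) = -0.02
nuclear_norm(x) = 0.15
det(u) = -40.15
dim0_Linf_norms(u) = [4.61, 3.65, 4.51]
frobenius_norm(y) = 8.96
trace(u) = -1.52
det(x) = 0.00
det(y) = -39.22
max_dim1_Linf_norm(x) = 0.06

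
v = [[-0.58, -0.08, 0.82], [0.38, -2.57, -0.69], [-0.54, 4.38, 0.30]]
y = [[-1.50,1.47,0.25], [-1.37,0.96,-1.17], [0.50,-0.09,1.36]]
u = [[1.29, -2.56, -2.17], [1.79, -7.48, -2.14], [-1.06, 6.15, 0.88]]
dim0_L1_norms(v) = [1.5, 7.03, 1.81]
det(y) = -0.01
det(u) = 0.03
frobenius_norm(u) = 10.79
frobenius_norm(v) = 5.27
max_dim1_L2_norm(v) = 4.42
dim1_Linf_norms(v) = [0.82, 2.57, 4.38]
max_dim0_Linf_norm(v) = 4.38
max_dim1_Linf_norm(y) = 1.5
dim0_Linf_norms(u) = [1.79, 7.48, 2.17]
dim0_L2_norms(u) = [2.45, 10.02, 3.17]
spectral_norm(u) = 10.64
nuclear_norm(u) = 12.40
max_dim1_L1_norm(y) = 3.5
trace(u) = -5.31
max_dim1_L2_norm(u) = 7.98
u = y @ v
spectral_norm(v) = 5.16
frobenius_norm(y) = 3.28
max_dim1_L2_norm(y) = 2.12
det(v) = -1.10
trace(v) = -2.85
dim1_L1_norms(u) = [6.02, 11.41, 8.09]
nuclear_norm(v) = 6.43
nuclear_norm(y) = 4.46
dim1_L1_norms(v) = [1.48, 3.64, 5.22]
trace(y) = 0.82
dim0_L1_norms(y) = [3.37, 2.52, 2.78]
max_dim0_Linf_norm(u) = 7.48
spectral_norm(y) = 2.86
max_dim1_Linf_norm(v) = 4.38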